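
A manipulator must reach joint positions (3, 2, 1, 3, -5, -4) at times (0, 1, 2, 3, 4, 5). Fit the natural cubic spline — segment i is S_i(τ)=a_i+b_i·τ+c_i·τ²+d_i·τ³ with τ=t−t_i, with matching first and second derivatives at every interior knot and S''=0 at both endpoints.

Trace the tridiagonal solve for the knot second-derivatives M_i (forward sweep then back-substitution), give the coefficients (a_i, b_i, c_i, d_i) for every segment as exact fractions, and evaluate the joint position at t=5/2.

  seg 0: a=3 b=-115/209 c=0 d=-94/209
  seg 1: a=2 b=-397/209 c=-282/209 d=470/209
  seg 2: a=1 b=449/209 c=1128/209 d=-61/11
  seg 3: a=3 b=-772/209 c=-2349/209 d=1449/209
  seg 4: a=-5 b=-1123/209 c=1998/209 d=-666/209
S(5/2) = 415/152

Δ: Δ0=-1, Δ1=-1, Δ2=2, Δ3=-8, Δ4=1
row 1: diag=4, rhs=0; c'=1/4, d'=0
row 2: denom=4−1·1/4=15/4; d'=(18−1·0)/(15/4)=24/5
row 3: denom=4−1·4/15=56/15; d'=(-60−1·24/5)/(56/15)=-243/14
row 4: denom=4−1·15/56=209/56; d'=(54−1·-243/14)/(209/56)=3996/209
back: M4=3996/209
back: M3=-243/14−15/56·3996/209=-4698/209
back: M2=24/5−4/15·-4698/209=2256/209
back: M1=0−1/4·2256/209=-564/209
M: M0=0, M1=-564/209, M2=2256/209, M3=-4698/209, M4=3996/209, M5=0
seg 0: a=3, c=M0/2=0, d=(M1−M0)/(6·1)=-94/209, b=Δ0−h0·(2M0+M1)/6=-115/209
seg 1: a=2, c=M1/2=-282/209, d=(M2−M1)/(6·1)=470/209, b=Δ1−h1·(2M1+M2)/6=-397/209
seg 2: a=1, c=M2/2=1128/209, d=(M3−M2)/(6·1)=-61/11, b=Δ2−h2·(2M2+M3)/6=449/209
seg 3: a=3, c=M3/2=-2349/209, d=(M4−M3)/(6·1)=1449/209, b=Δ3−h3·(2M3+M4)/6=-772/209
seg 4: a=-5, c=M4/2=1998/209, d=(M5−M4)/(6·1)=-666/209, b=Δ4−h4·(2M4+M5)/6=-1123/209
t_q=5/2 → seg 2, τ=1/2; S=1+449/209·τ+1128/209·τ²+-61/11·τ³=415/152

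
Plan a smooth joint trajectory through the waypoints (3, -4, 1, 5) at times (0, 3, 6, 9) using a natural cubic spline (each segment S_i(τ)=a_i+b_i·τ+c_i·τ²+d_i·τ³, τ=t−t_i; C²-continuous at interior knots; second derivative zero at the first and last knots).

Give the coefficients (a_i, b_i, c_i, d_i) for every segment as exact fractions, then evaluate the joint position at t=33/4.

  seg 0: a=3 b=-154/45 c=0 d=49/405
  seg 1: a=-4 b=-7/45 c=49/45 d=-13/81
  seg 2: a=1 b=92/45 c=-16/45 d=16/405
S(33/4) = 17/4

Δ: Δ0=-7/3, Δ1=5/3, Δ2=4/3
row 1: diag=12, rhs=24; c'=1/4, d'=2
row 2: denom=12−3·1/4=45/4; d'=(-2−3·2)/(45/4)=-32/45
back: M2=-32/45
back: M1=2−1/4·-32/45=98/45
M: M0=0, M1=98/45, M2=-32/45, M3=0
seg 0: a=3, c=M0/2=0, d=(M1−M0)/(6·3)=49/405, b=Δ0−h0·(2M0+M1)/6=-154/45
seg 1: a=-4, c=M1/2=49/45, d=(M2−M1)/(6·3)=-13/81, b=Δ1−h1·(2M1+M2)/6=-7/45
seg 2: a=1, c=M2/2=-16/45, d=(M3−M2)/(6·3)=16/405, b=Δ2−h2·(2M2+M3)/6=92/45
t_q=33/4 → seg 2, τ=9/4; S=1+92/45·τ+-16/45·τ²+16/405·τ³=17/4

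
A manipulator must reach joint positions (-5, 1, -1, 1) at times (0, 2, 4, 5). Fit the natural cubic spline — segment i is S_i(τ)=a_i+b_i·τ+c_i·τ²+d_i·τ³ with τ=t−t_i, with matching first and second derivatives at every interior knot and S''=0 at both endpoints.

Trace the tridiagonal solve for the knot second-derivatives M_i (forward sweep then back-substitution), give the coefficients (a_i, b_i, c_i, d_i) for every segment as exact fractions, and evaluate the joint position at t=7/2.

Δ: Δ0=3, Δ1=-1, Δ2=2
row 1: diag=8, rhs=-24; c'=1/4, d'=-3
row 2: denom=6−2·1/4=11/2; d'=(18−2·-3)/(11/2)=48/11
back: M2=48/11
back: M1=-3−1/4·48/11=-45/11
M: M0=0, M1=-45/11, M2=48/11, M3=0
seg 0: a=-5, c=M0/2=0, d=(M1−M0)/(6·2)=-15/44, b=Δ0−h0·(2M0+M1)/6=48/11
seg 1: a=1, c=M1/2=-45/22, d=(M2−M1)/(6·2)=31/44, b=Δ1−h1·(2M1+M2)/6=3/11
seg 2: a=-1, c=M2/2=24/11, d=(M3−M2)/(6·1)=-8/11, b=Δ2−h2·(2M2+M3)/6=6/11
t_q=7/2 → seg 1, τ=3/2; S=1+3/11·τ+-45/22·τ²+31/44·τ³=-287/352

  seg 0: a=-5 b=48/11 c=0 d=-15/44
  seg 1: a=1 b=3/11 c=-45/22 d=31/44
  seg 2: a=-1 b=6/11 c=24/11 d=-8/11
S(7/2) = -287/352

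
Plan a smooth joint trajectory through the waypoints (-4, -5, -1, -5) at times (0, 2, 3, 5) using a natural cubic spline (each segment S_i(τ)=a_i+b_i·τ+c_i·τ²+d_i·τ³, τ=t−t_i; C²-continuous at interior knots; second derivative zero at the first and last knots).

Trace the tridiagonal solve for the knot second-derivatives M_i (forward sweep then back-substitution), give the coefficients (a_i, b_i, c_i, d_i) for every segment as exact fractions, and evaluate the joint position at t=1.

Δ: Δ0=-1/2, Δ1=4, Δ2=-2
row 1: diag=6, rhs=27; c'=1/6, d'=9/2
row 2: denom=6−1·1/6=35/6; d'=(-36−1·9/2)/(35/6)=-243/35
back: M2=-243/35
back: M1=9/2−1/6·-243/35=198/35
M: M0=0, M1=198/35, M2=-243/35, M3=0
seg 0: a=-4, c=M0/2=0, d=(M1−M0)/(6·2)=33/70, b=Δ0−h0·(2M0+M1)/6=-167/70
seg 1: a=-5, c=M1/2=99/35, d=(M2−M1)/(6·1)=-21/10, b=Δ1−h1·(2M1+M2)/6=229/70
seg 2: a=-1, c=M2/2=-243/70, d=(M3−M2)/(6·2)=81/140, b=Δ2−h2·(2M2+M3)/6=92/35
t_q=1 → seg 0, τ=1; S=-4+-167/70·τ+0·τ²+33/70·τ³=-207/35

  seg 0: a=-4 b=-167/70 c=0 d=33/70
  seg 1: a=-5 b=229/70 c=99/35 d=-21/10
  seg 2: a=-1 b=92/35 c=-243/70 d=81/140
S(1) = -207/35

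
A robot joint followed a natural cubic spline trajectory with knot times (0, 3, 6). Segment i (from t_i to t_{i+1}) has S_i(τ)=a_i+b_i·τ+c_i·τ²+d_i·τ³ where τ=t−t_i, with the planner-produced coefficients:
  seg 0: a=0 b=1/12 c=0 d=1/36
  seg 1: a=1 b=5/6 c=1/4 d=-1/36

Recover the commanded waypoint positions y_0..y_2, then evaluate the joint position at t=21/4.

y_0 = S_0(0) = a_0 = 0
y_1 = S_1(0) = a_1 = 1
y_2 = S_1(3) = 5
t_q=21/4 is in segment 1 (τ=9/4); S_1(τ)=979/256

y_0=0 y_1=1 y_2=5
S(21/4) = 979/256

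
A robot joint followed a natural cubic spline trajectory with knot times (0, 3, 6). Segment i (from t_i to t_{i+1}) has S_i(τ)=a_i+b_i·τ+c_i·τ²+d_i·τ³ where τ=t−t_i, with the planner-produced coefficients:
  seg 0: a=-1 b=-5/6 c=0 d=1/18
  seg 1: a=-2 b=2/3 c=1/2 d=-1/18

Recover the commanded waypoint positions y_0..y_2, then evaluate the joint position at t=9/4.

y_0 = S_0(0) = a_0 = -1
y_1 = S_1(0) = a_1 = -2
y_2 = S_1(3) = 3
t_q=9/4 is in segment 0 (τ=9/4); S_0(τ)=-287/128

y_0=-1 y_1=-2 y_2=3
S(9/4) = -287/128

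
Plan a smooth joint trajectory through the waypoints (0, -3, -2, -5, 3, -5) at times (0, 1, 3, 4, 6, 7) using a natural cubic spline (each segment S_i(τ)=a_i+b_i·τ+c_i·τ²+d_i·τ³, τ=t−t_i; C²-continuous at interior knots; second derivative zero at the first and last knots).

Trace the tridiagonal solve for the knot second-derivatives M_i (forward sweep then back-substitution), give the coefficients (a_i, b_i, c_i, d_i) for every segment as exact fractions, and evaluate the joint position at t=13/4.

  seg 0: a=0 b=-209/52 c=0 d=53/52
  seg 1: a=-3 b=-25/26 c=159/52 d=-121/104
  seg 2: a=-2 b=-35/13 c=-51/13 d=47/13
  seg 3: a=-5 b=4/13 c=90/13 d=-33/13
  seg 4: a=3 b=-32/13 c=-108/13 d=36/13
S(13/4) = -2381/832

Δ: Δ0=-3, Δ1=1/2, Δ2=-3, Δ3=4, Δ4=-8
row 1: diag=6, rhs=21; c'=1/3, d'=7/2
row 2: denom=6−2·1/3=16/3; d'=(-21−2·7/2)/(16/3)=-21/4
row 3: denom=6−1·3/16=93/16; d'=(42−1·-21/4)/(93/16)=252/31
row 4: denom=6−2·32/93=494/93; d'=(-72−2·252/31)/(494/93)=-216/13
back: M4=-216/13
back: M3=252/31−32/93·-216/13=180/13
back: M2=-21/4−3/16·180/13=-102/13
back: M1=7/2−1/3·-102/13=159/26
M: M0=0, M1=159/26, M2=-102/13, M3=180/13, M4=-216/13, M5=0
seg 0: a=0, c=M0/2=0, d=(M1−M0)/(6·1)=53/52, b=Δ0−h0·(2M0+M1)/6=-209/52
seg 1: a=-3, c=M1/2=159/52, d=(M2−M1)/(6·2)=-121/104, b=Δ1−h1·(2M1+M2)/6=-25/26
seg 2: a=-2, c=M2/2=-51/13, d=(M3−M2)/(6·1)=47/13, b=Δ2−h2·(2M2+M3)/6=-35/13
seg 3: a=-5, c=M3/2=90/13, d=(M4−M3)/(6·2)=-33/13, b=Δ3−h3·(2M3+M4)/6=4/13
seg 4: a=3, c=M4/2=-108/13, d=(M5−M4)/(6·1)=36/13, b=Δ4−h4·(2M4+M5)/6=-32/13
t_q=13/4 → seg 2, τ=1/4; S=-2+-35/13·τ+-51/13·τ²+47/13·τ³=-2381/832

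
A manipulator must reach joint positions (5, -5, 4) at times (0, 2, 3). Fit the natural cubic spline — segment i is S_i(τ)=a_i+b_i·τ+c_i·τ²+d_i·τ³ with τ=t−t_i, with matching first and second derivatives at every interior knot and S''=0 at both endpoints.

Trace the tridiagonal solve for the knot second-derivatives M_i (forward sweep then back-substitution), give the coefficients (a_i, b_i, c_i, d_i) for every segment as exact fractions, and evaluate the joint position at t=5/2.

  seg 0: a=5 b=-29/3 c=0 d=7/6
  seg 1: a=-5 b=13/3 c=7 d=-7/3
S(5/2) = -11/8

Δ: Δ0=-5, Δ1=9
row 1: diag=6, rhs=84; c'=1/6, d'=14
back: M1=14
M: M0=0, M1=14, M2=0
seg 0: a=5, c=M0/2=0, d=(M1−M0)/(6·2)=7/6, b=Δ0−h0·(2M0+M1)/6=-29/3
seg 1: a=-5, c=M1/2=7, d=(M2−M1)/(6·1)=-7/3, b=Δ1−h1·(2M1+M2)/6=13/3
t_q=5/2 → seg 1, τ=1/2; S=-5+13/3·τ+7·τ²+-7/3·τ³=-11/8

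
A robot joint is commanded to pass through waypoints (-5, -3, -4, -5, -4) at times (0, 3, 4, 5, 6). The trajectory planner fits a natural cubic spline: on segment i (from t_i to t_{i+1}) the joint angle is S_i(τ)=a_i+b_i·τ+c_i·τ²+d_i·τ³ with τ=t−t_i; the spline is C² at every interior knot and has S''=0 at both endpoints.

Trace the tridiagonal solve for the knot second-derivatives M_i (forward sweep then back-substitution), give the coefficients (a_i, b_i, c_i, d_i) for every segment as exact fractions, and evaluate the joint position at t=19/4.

Δ: Δ0=2/3, Δ1=-1, Δ2=-1, Δ3=1
row 1: diag=8, rhs=-10; c'=1/8, d'=-5/4
row 2: denom=4−1·1/8=31/8; d'=(0−1·-5/4)/(31/8)=10/31
row 3: denom=4−1·8/31=116/31; d'=(12−1·10/31)/(116/31)=181/58
back: M3=181/58
back: M2=10/31−8/31·181/58=-14/29
back: M1=-5/4−1/8·-14/29=-69/58
M: M0=0, M1=-69/58, M2=-14/29, M3=181/58, M4=0
seg 0: a=-5, c=M0/2=0, d=(M1−M0)/(6·3)=-23/348, b=Δ0−h0·(2M0+M1)/6=439/348
seg 1: a=-3, c=M1/2=-69/116, d=(M2−M1)/(6·1)=41/348, b=Δ1−h1·(2M1+M2)/6=-91/174
seg 2: a=-4, c=M2/2=-7/29, d=(M3−M2)/(6·1)=209/348, b=Δ2−h2·(2M2+M3)/6=-473/348
seg 3: a=-5, c=M3/2=181/116, d=(M4−M3)/(6·1)=-181/348, b=Δ3−h3·(2M3+M4)/6=-7/174
t_q=19/4 → seg 2, τ=3/4; S=-4+-473/348·τ+-7/29·τ²+209/348·τ³=-36391/7424

  seg 0: a=-5 b=439/348 c=0 d=-23/348
  seg 1: a=-3 b=-91/174 c=-69/116 d=41/348
  seg 2: a=-4 b=-473/348 c=-7/29 d=209/348
  seg 3: a=-5 b=-7/174 c=181/116 d=-181/348
S(19/4) = -36391/7424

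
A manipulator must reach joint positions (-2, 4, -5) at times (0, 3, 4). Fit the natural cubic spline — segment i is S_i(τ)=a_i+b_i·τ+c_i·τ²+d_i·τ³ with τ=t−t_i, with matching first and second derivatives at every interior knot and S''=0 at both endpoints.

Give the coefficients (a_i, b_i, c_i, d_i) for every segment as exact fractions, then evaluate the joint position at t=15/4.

  seg 0: a=-2 b=49/8 c=0 d=-11/24
  seg 1: a=4 b=-25/4 c=-33/8 d=11/8
S(15/4) = -1243/512

Δ: Δ0=2, Δ1=-9
row 1: diag=8, rhs=-66; c'=1/8, d'=-33/4
back: M1=-33/4
M: M0=0, M1=-33/4, M2=0
seg 0: a=-2, c=M0/2=0, d=(M1−M0)/(6·3)=-11/24, b=Δ0−h0·(2M0+M1)/6=49/8
seg 1: a=4, c=M1/2=-33/8, d=(M2−M1)/(6·1)=11/8, b=Δ1−h1·(2M1+M2)/6=-25/4
t_q=15/4 → seg 1, τ=3/4; S=4+-25/4·τ+-33/8·τ²+11/8·τ³=-1243/512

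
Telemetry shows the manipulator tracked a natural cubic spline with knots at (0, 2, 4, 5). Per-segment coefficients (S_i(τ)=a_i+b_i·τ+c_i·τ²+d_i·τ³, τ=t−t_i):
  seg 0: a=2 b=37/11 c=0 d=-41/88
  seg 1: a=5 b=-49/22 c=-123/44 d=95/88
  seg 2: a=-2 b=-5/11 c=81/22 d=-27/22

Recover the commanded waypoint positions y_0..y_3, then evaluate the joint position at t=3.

y_0=2 y_1=5 y_2=-2 y_3=0
S(3) = 93/88

y_0 = S_0(0) = a_0 = 2
y_1 = S_1(0) = a_1 = 5
y_2 = S_2(0) = a_2 = -2
y_3 = S_2(1) = 0
t_q=3 is in segment 1 (τ=1); S_1(τ)=93/88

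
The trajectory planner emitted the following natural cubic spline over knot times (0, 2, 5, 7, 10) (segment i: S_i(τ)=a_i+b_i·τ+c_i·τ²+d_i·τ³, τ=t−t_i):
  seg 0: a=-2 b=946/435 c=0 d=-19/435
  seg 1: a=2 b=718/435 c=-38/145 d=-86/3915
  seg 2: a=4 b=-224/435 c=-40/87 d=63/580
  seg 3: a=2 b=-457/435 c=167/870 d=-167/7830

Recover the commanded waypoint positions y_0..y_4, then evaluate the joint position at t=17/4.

y_0=-2 y_1=2 y_2=4 y_3=2 y_4=0
S(17/4) = 3839/928

y_0 = S_0(0) = a_0 = -2
y_1 = S_1(0) = a_1 = 2
y_2 = S_2(0) = a_2 = 4
y_3 = S_3(0) = a_3 = 2
y_4 = S_3(3) = 0
t_q=17/4 is in segment 1 (τ=9/4); S_1(τ)=3839/928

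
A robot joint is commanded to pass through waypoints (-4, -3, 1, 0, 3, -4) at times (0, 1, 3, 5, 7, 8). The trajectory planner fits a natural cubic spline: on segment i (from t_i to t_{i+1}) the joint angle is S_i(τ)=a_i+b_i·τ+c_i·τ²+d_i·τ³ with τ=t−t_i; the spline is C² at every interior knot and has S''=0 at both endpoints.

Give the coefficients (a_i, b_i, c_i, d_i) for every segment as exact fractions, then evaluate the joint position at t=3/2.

Δ: Δ0=1, Δ1=2, Δ2=-1/2, Δ3=3/2, Δ4=-7
row 1: diag=6, rhs=6; c'=1/3, d'=1
row 2: denom=8−2·1/3=22/3; d'=(-15−2·1)/(22/3)=-51/22
row 3: denom=8−2·3/11=82/11; d'=(12−2·-51/22)/(82/11)=183/82
row 4: denom=6−2·11/41=224/41; d'=(-51−2·183/82)/(224/41)=-1137/112
back: M4=-1137/112
back: M3=183/82−11/41·-1137/112=555/112
back: M2=-51/22−3/11·555/112=-411/112
back: M1=1−1/3·-411/112=249/112
M: M0=0, M1=249/112, M2=-411/112, M3=555/112, M4=-1137/112, M5=0
seg 0: a=-4, c=M0/2=0, d=(M1−M0)/(6·1)=83/224, b=Δ0−h0·(2M0+M1)/6=141/224
seg 1: a=-3, c=M1/2=249/224, d=(M2−M1)/(6·2)=-55/112, b=Δ1−h1·(2M1+M2)/6=195/112
seg 2: a=1, c=M2/2=-411/224, d=(M3−M2)/(6·2)=23/32, b=Δ2−h2·(2M2+M3)/6=33/112
seg 3: a=0, c=M3/2=555/224, d=(M4−M3)/(6·2)=-141/112, b=Δ3−h3·(2M3+M4)/6=177/112
seg 4: a=3, c=M4/2=-1137/224, d=(M5−M4)/(6·1)=379/224, b=Δ4−h4·(2M4+M5)/6=-405/112
t_q=3/2 → seg 1, τ=1/2; S=-3+195/112·τ+249/224·τ²+-55/112·τ³=-857/448

  seg 0: a=-4 b=141/224 c=0 d=83/224
  seg 1: a=-3 b=195/112 c=249/224 d=-55/112
  seg 2: a=1 b=33/112 c=-411/224 d=23/32
  seg 3: a=0 b=177/112 c=555/224 d=-141/112
  seg 4: a=3 b=-405/112 c=-1137/224 d=379/224
S(3/2) = -857/448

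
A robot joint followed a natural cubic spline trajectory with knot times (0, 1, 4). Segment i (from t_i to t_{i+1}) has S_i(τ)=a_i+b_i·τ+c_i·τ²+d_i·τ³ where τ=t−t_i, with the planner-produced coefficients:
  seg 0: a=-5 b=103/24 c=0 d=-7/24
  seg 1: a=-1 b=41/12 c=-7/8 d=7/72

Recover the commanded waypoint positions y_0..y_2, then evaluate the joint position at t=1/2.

y_0 = S_0(0) = a_0 = -5
y_1 = S_1(0) = a_1 = -1
y_2 = S_1(3) = 4
t_q=1/2 is in segment 0 (τ=1/2); S_0(τ)=-185/64

y_0=-5 y_1=-1 y_2=4
S(1/2) = -185/64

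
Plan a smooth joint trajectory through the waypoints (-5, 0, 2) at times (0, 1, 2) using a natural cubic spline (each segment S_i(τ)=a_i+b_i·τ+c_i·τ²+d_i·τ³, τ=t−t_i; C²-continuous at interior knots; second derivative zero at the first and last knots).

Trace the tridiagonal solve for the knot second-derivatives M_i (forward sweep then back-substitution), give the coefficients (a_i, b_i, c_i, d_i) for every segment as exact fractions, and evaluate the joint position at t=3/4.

  seg 0: a=-5 b=23/4 c=0 d=-3/4
  seg 1: a=0 b=7/2 c=-9/4 d=3/4
S(3/4) = -257/256

Δ: Δ0=5, Δ1=2
row 1: diag=4, rhs=-18; c'=1/4, d'=-9/2
back: M1=-9/2
M: M0=0, M1=-9/2, M2=0
seg 0: a=-5, c=M0/2=0, d=(M1−M0)/(6·1)=-3/4, b=Δ0−h0·(2M0+M1)/6=23/4
seg 1: a=0, c=M1/2=-9/4, d=(M2−M1)/(6·1)=3/4, b=Δ1−h1·(2M1+M2)/6=7/2
t_q=3/4 → seg 0, τ=3/4; S=-5+23/4·τ+0·τ²+-3/4·τ³=-257/256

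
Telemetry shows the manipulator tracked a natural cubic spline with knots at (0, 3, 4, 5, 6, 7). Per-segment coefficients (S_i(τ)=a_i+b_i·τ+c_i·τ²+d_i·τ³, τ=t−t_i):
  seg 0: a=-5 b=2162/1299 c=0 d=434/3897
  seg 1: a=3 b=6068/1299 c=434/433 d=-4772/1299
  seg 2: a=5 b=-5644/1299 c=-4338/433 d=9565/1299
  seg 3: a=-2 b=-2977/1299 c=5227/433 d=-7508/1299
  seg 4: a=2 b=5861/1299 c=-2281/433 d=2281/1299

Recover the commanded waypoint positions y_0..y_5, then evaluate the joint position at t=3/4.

y_0 = S_0(0) = a_0 = -5
y_1 = S_1(0) = a_1 = 3
y_2 = S_2(0) = a_2 = 5
y_3 = S_3(0) = a_3 = -2
y_4 = S_4(0) = a_4 = 2
y_5 = S_4(1) = 3
t_q=3/4 is in segment 0 (τ=3/4); S_0(τ)=-51333/13856

y_0=-5 y_1=3 y_2=5 y_3=-2 y_4=2 y_5=3
S(3/4) = -51333/13856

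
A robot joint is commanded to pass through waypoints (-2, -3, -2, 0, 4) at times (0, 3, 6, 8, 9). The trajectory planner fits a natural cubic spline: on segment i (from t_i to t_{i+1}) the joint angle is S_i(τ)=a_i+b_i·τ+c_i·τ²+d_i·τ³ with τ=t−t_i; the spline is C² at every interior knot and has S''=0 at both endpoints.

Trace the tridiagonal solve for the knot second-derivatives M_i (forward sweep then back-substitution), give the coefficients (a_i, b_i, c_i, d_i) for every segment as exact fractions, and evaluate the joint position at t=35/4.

  seg 0: a=-2 b=-56/103 c=0 d=65/2781
  seg 1: a=-3 b=9/103 c=65/309 d=-119/2781
  seg 2: a=-2 b=20/103 c=-18/103 d=119/412
  seg 3: a=0 b=305/103 c=321/206 d=-107/206
S(35/4) = 37947/13184

Δ: Δ0=-1/3, Δ1=1/3, Δ2=1, Δ3=4
row 1: diag=12, rhs=4; c'=1/4, d'=1/3
row 2: denom=10−3·1/4=37/4; d'=(4−3·1/3)/(37/4)=12/37
row 3: denom=6−2·8/37=206/37; d'=(18−2·12/37)/(206/37)=321/103
back: M3=321/103
back: M2=12/37−8/37·321/103=-36/103
back: M1=1/3−1/4·-36/103=130/309
M: M0=0, M1=130/309, M2=-36/103, M3=321/103, M4=0
seg 0: a=-2, c=M0/2=0, d=(M1−M0)/(6·3)=65/2781, b=Δ0−h0·(2M0+M1)/6=-56/103
seg 1: a=-3, c=M1/2=65/309, d=(M2−M1)/(6·3)=-119/2781, b=Δ1−h1·(2M1+M2)/6=9/103
seg 2: a=-2, c=M2/2=-18/103, d=(M3−M2)/(6·2)=119/412, b=Δ2−h2·(2M2+M3)/6=20/103
seg 3: a=0, c=M3/2=321/206, d=(M4−M3)/(6·1)=-107/206, b=Δ3−h3·(2M3+M4)/6=305/103
t_q=35/4 → seg 3, τ=3/4; S=0+305/103·τ+321/206·τ²+-107/206·τ³=37947/13184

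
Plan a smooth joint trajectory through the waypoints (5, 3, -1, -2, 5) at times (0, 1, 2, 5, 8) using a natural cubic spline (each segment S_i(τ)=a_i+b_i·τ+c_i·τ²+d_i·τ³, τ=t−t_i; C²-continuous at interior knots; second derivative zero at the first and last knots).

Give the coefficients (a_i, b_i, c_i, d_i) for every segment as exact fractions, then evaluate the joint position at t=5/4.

Δ: Δ0=-2, Δ1=-4, Δ2=-1/3, Δ3=7/3
row 1: diag=4, rhs=-12; c'=1/4, d'=-3
row 2: denom=8−1·1/4=31/4; d'=(22−1·-3)/(31/4)=100/31
row 3: denom=12−3·12/31=336/31; d'=(16−3·100/31)/(336/31)=7/12
back: M3=7/12
back: M2=100/31−12/31·7/12=3
back: M1=-3−1/4·3=-15/4
M: M0=0, M1=-15/4, M2=3, M3=7/12, M4=0
seg 0: a=5, c=M0/2=0, d=(M1−M0)/(6·1)=-5/8, b=Δ0−h0·(2M0+M1)/6=-11/8
seg 1: a=3, c=M1/2=-15/8, d=(M2−M1)/(6·1)=9/8, b=Δ1−h1·(2M1+M2)/6=-13/4
seg 2: a=-1, c=M2/2=3/2, d=(M3−M2)/(6·3)=-29/216, b=Δ2−h2·(2M2+M3)/6=-29/8
seg 3: a=-2, c=M3/2=7/24, d=(M4−M3)/(6·3)=-7/216, b=Δ3−h3·(2M3+M4)/6=7/4
t_q=5/4 → seg 1, τ=1/4; S=3+-13/4·τ+-15/8·τ²+9/8·τ³=1069/512

  seg 0: a=5 b=-11/8 c=0 d=-5/8
  seg 1: a=3 b=-13/4 c=-15/8 d=9/8
  seg 2: a=-1 b=-29/8 c=3/2 d=-29/216
  seg 3: a=-2 b=7/4 c=7/24 d=-7/216
S(5/4) = 1069/512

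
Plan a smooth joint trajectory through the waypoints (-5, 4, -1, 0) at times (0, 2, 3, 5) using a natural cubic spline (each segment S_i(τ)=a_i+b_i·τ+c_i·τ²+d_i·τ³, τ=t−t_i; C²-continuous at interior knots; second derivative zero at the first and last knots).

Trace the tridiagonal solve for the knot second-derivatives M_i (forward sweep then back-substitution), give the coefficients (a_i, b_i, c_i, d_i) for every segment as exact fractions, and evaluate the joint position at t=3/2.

  seg 0: a=-5 b=113/14 c=0 d=-25/28
  seg 1: a=4 b=-37/14 c=-75/14 d=3
  seg 2: a=-1 b=-61/14 c=51/14 d=-17/28
S(3/2) = 131/32

Δ: Δ0=9/2, Δ1=-5, Δ2=1/2
row 1: diag=6, rhs=-57; c'=1/6, d'=-19/2
row 2: denom=6−1·1/6=35/6; d'=(33−1·-19/2)/(35/6)=51/7
back: M2=51/7
back: M1=-19/2−1/6·51/7=-75/7
M: M0=0, M1=-75/7, M2=51/7, M3=0
seg 0: a=-5, c=M0/2=0, d=(M1−M0)/(6·2)=-25/28, b=Δ0−h0·(2M0+M1)/6=113/14
seg 1: a=4, c=M1/2=-75/14, d=(M2−M1)/(6·1)=3, b=Δ1−h1·(2M1+M2)/6=-37/14
seg 2: a=-1, c=M2/2=51/14, d=(M3−M2)/(6·2)=-17/28, b=Δ2−h2·(2M2+M3)/6=-61/14
t_q=3/2 → seg 0, τ=3/2; S=-5+113/14·τ+0·τ²+-25/28·τ³=131/32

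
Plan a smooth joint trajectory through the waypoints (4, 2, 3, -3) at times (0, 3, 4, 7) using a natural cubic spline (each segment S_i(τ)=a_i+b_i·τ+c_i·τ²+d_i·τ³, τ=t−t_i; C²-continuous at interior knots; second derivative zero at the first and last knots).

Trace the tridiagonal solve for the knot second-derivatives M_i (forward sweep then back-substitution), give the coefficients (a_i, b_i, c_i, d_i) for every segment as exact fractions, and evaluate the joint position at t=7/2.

Δ: Δ0=-2/3, Δ1=1, Δ2=-2
row 1: diag=8, rhs=10; c'=1/8, d'=5/4
row 2: denom=8−1·1/8=63/8; d'=(-18−1·5/4)/(63/8)=-22/9
back: M2=-22/9
back: M1=5/4−1/8·-22/9=14/9
M: M0=0, M1=14/9, M2=-22/9, M3=0
seg 0: a=4, c=M0/2=0, d=(M1−M0)/(6·3)=7/81, b=Δ0−h0·(2M0+M1)/6=-13/9
seg 1: a=2, c=M1/2=7/9, d=(M2−M1)/(6·1)=-2/3, b=Δ1−h1·(2M1+M2)/6=8/9
seg 2: a=3, c=M2/2=-11/9, d=(M3−M2)/(6·3)=11/81, b=Δ2−h2·(2M2+M3)/6=4/9
t_q=7/2 → seg 1, τ=1/2; S=2+8/9·τ+7/9·τ²+-2/3·τ³=23/9

  seg 0: a=4 b=-13/9 c=0 d=7/81
  seg 1: a=2 b=8/9 c=7/9 d=-2/3
  seg 2: a=3 b=4/9 c=-11/9 d=11/81
S(7/2) = 23/9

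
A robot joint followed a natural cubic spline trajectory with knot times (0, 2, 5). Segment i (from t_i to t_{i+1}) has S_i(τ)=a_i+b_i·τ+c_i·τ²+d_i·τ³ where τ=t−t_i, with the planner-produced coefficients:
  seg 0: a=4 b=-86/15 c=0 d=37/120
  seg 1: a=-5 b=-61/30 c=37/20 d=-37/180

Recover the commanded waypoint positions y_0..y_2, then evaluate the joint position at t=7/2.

y_0=4 y_1=-5 y_2=0
S(7/2) = -733/160

y_0 = S_0(0) = a_0 = 4
y_1 = S_1(0) = a_1 = -5
y_2 = S_1(3) = 0
t_q=7/2 is in segment 1 (τ=3/2); S_1(τ)=-733/160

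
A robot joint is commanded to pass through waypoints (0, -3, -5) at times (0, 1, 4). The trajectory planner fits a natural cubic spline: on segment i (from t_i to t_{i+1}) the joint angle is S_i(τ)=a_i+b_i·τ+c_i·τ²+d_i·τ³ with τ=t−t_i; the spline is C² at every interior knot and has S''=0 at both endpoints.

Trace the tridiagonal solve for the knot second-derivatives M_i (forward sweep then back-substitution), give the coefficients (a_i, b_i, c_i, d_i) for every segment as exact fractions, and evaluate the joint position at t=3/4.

Δ: Δ0=-3, Δ1=-2/3
row 1: diag=8, rhs=14; c'=3/8, d'=7/4
back: M1=7/4
M: M0=0, M1=7/4, M2=0
seg 0: a=0, c=M0/2=0, d=(M1−M0)/(6·1)=7/24, b=Δ0−h0·(2M0+M1)/6=-79/24
seg 1: a=-3, c=M1/2=7/8, d=(M2−M1)/(6·3)=-7/72, b=Δ1−h1·(2M1+M2)/6=-29/12
t_q=3/4 → seg 0, τ=3/4; S=0+-79/24·τ+0·τ²+7/24·τ³=-1201/512

  seg 0: a=0 b=-79/24 c=0 d=7/24
  seg 1: a=-3 b=-29/12 c=7/8 d=-7/72
S(3/4) = -1201/512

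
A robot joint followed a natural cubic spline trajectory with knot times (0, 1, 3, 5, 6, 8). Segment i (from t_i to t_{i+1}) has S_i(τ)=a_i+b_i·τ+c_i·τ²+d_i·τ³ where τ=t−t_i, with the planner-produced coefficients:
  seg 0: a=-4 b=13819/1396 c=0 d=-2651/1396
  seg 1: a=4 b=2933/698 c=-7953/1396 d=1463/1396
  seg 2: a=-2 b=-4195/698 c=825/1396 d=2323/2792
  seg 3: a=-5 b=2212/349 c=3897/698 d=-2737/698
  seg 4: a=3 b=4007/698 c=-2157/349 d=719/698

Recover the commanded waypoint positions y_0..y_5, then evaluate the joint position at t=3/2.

y_0=-4 y_1=4 y_2=-2 y_3=-5 y_4=3 y_5=-2
S(3/2) = 53693/11168

y_0 = S_0(0) = a_0 = -4
y_1 = S_1(0) = a_1 = 4
y_2 = S_2(0) = a_2 = -2
y_3 = S_3(0) = a_3 = -5
y_4 = S_4(0) = a_4 = 3
y_5 = S_4(2) = -2
t_q=3/2 is in segment 1 (τ=1/2); S_1(τ)=53693/11168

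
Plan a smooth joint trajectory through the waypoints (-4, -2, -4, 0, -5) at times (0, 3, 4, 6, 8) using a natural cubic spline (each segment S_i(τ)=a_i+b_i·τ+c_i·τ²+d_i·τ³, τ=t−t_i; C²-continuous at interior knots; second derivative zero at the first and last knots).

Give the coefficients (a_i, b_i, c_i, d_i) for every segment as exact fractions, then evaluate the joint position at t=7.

Δ: Δ0=2/3, Δ1=-2, Δ2=2, Δ3=-5/2
row 1: diag=8, rhs=-16; c'=1/8, d'=-2
row 2: denom=6−1·1/8=47/8; d'=(24−1·-2)/(47/8)=208/47
row 3: denom=8−2·16/47=344/47; d'=(-27−2·208/47)/(344/47)=-1685/344
back: M3=-1685/344
back: M2=208/47−16/47·-1685/344=262/43
back: M1=-2−1/8·262/43=-475/172
M: M0=0, M1=-475/172, M2=262/43, M3=-1685/344, M4=0
seg 0: a=-4, c=M0/2=0, d=(M1−M0)/(6·3)=-475/3096, b=Δ0−h0·(2M0+M1)/6=2113/1032
seg 1: a=-2, c=M1/2=-475/344, d=(M2−M1)/(6·1)=1523/1032, b=Δ1−h1·(2M1+M2)/6=-1081/516
seg 2: a=-4, c=M2/2=131/43, d=(M3−M2)/(6·2)=-3781/4128, b=Δ2−h2·(2M2+M3)/6=-443/1032
seg 3: a=0, c=M3/2=-1685/688, d=(M4−M3)/(6·2)=1685/4128, b=Δ3−h3·(2M3+M4)/6=395/516
t_q=7 → seg 3, τ=1; S=0+395/516·τ+-1685/688·τ²+1685/4128·τ³=-1755/1376

  seg 0: a=-4 b=2113/1032 c=0 d=-475/3096
  seg 1: a=-2 b=-1081/516 c=-475/344 d=1523/1032
  seg 2: a=-4 b=-443/1032 c=131/43 d=-3781/4128
  seg 3: a=0 b=395/516 c=-1685/688 d=1685/4128
S(7) = -1755/1376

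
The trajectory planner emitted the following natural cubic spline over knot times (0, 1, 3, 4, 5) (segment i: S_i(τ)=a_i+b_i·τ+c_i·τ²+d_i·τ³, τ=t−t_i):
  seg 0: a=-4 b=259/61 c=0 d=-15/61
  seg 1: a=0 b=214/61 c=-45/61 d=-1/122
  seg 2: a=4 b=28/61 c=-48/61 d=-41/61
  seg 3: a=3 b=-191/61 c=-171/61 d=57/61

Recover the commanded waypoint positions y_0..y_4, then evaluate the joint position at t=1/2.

y_0=-4 y_1=0 y_2=4 y_3=3 y_4=-2
S(1/2) = -931/488

y_0 = S_0(0) = a_0 = -4
y_1 = S_1(0) = a_1 = 0
y_2 = S_2(0) = a_2 = 4
y_3 = S_3(0) = a_3 = 3
y_4 = S_3(1) = -2
t_q=1/2 is in segment 0 (τ=1/2); S_0(τ)=-931/488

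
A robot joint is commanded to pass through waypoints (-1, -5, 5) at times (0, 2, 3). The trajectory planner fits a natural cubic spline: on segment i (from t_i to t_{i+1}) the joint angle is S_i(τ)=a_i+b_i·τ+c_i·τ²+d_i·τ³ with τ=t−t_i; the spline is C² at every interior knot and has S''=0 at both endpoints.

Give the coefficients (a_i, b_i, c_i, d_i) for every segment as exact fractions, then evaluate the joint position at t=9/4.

  seg 0: a=-1 b=-6 c=0 d=1
  seg 1: a=-5 b=6 c=6 d=-2
S(9/4) = -101/32

Δ: Δ0=-2, Δ1=10
row 1: diag=6, rhs=72; c'=1/6, d'=12
back: M1=12
M: M0=0, M1=12, M2=0
seg 0: a=-1, c=M0/2=0, d=(M1−M0)/(6·2)=1, b=Δ0−h0·(2M0+M1)/6=-6
seg 1: a=-5, c=M1/2=6, d=(M2−M1)/(6·1)=-2, b=Δ1−h1·(2M1+M2)/6=6
t_q=9/4 → seg 1, τ=1/4; S=-5+6·τ+6·τ²+-2·τ³=-101/32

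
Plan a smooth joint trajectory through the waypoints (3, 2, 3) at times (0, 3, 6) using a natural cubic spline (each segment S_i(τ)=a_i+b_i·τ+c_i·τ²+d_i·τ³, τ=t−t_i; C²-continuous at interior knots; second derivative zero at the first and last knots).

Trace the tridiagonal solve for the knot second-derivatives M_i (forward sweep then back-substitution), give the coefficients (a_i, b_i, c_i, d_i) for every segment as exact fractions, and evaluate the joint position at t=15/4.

Δ: Δ0=-1/3, Δ1=1/3
row 1: diag=12, rhs=4; c'=1/4, d'=1/3
back: M1=1/3
M: M0=0, M1=1/3, M2=0
seg 0: a=3, c=M0/2=0, d=(M1−M0)/(6·3)=1/54, b=Δ0−h0·(2M0+M1)/6=-1/2
seg 1: a=2, c=M1/2=1/6, d=(M2−M1)/(6·3)=-1/54, b=Δ1−h1·(2M1+M2)/6=0
t_q=15/4 → seg 1, τ=3/4; S=2+0·τ+1/6·τ²+-1/54·τ³=267/128

  seg 0: a=3 b=-1/2 c=0 d=1/54
  seg 1: a=2 b=0 c=1/6 d=-1/54
S(15/4) = 267/128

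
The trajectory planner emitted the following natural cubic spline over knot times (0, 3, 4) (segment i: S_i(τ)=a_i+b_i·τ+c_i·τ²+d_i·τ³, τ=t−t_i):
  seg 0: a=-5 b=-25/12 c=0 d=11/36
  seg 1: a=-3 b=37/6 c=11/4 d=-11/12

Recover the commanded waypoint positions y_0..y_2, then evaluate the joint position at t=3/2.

y_0 = S_0(0) = a_0 = -5
y_1 = S_1(0) = a_1 = -3
y_2 = S_1(1) = 5
t_q=3/2 is in segment 0 (τ=3/2); S_0(τ)=-227/32

y_0=-5 y_1=-3 y_2=5
S(3/2) = -227/32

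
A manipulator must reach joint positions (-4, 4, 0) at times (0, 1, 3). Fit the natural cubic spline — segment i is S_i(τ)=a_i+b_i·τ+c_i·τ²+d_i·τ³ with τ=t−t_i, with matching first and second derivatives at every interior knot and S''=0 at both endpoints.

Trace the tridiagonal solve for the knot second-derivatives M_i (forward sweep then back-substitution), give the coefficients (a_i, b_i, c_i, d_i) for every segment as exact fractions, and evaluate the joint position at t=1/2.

Δ: Δ0=8, Δ1=-2
row 1: diag=6, rhs=-60; c'=1/3, d'=-10
back: M1=-10
M: M0=0, M1=-10, M2=0
seg 0: a=-4, c=M0/2=0, d=(M1−M0)/(6·1)=-5/3, b=Δ0−h0·(2M0+M1)/6=29/3
seg 1: a=4, c=M1/2=-5, d=(M2−M1)/(6·2)=5/6, b=Δ1−h1·(2M1+M2)/6=14/3
t_q=1/2 → seg 0, τ=1/2; S=-4+29/3·τ+0·τ²+-5/3·τ³=5/8

  seg 0: a=-4 b=29/3 c=0 d=-5/3
  seg 1: a=4 b=14/3 c=-5 d=5/6
S(1/2) = 5/8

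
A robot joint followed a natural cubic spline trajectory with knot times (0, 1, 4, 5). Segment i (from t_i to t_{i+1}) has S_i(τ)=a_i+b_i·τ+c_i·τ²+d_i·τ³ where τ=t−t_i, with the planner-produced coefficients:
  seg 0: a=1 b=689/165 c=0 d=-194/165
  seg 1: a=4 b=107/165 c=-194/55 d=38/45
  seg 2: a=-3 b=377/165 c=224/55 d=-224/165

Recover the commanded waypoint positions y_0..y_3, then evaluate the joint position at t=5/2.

y_0 = S_0(0) = a_0 = 1
y_1 = S_1(0) = a_1 = 4
y_2 = S_2(0) = a_2 = -3
y_3 = S_2(1) = 2
t_q=5/2 is in segment 1 (τ=3/2); S_1(τ)=-5/44

y_0=1 y_1=4 y_2=-3 y_3=2
S(5/2) = -5/44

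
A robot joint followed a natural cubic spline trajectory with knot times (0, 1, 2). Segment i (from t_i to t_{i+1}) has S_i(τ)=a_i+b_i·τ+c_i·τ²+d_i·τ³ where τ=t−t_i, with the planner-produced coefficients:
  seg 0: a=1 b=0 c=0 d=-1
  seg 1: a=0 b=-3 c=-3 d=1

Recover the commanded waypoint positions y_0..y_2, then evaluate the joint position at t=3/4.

y_0=1 y_1=0 y_2=-5
S(3/4) = 37/64

y_0 = S_0(0) = a_0 = 1
y_1 = S_1(0) = a_1 = 0
y_2 = S_1(1) = -5
t_q=3/4 is in segment 0 (τ=3/4); S_0(τ)=37/64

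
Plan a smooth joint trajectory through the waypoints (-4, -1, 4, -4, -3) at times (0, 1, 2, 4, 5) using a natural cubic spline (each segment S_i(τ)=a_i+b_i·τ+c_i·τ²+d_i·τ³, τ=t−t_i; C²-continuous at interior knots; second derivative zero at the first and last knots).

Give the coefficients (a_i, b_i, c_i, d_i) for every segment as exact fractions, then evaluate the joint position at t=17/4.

Δ: Δ0=3, Δ1=5, Δ2=-4, Δ3=1
row 1: diag=4, rhs=12; c'=1/4, d'=3
row 2: denom=6−1·1/4=23/4; d'=(-54−1·3)/(23/4)=-228/23
row 3: denom=6−2·8/23=122/23; d'=(30−2·-228/23)/(122/23)=573/61
back: M3=573/61
back: M2=-228/23−8/23·573/61=-804/61
back: M1=3−1/4·-804/61=384/61
M: M0=0, M1=384/61, M2=-804/61, M3=573/61, M4=0
seg 0: a=-4, c=M0/2=0, d=(M1−M0)/(6·1)=64/61, b=Δ0−h0·(2M0+M1)/6=119/61
seg 1: a=-1, c=M1/2=192/61, d=(M2−M1)/(6·1)=-198/61, b=Δ1−h1·(2M1+M2)/6=311/61
seg 2: a=4, c=M2/2=-402/61, d=(M3−M2)/(6·2)=459/244, b=Δ2−h2·(2M2+M3)/6=101/61
seg 3: a=-4, c=M3/2=573/122, d=(M4−M3)/(6·1)=-191/122, b=Δ3−h3·(2M3+M4)/6=-130/61
t_q=17/4 → seg 3, τ=1/4; S=-4+-130/61·τ+573/122·τ²+-191/122·τ³=-33291/7808

  seg 0: a=-4 b=119/61 c=0 d=64/61
  seg 1: a=-1 b=311/61 c=192/61 d=-198/61
  seg 2: a=4 b=101/61 c=-402/61 d=459/244
  seg 3: a=-4 b=-130/61 c=573/122 d=-191/122
S(17/4) = -33291/7808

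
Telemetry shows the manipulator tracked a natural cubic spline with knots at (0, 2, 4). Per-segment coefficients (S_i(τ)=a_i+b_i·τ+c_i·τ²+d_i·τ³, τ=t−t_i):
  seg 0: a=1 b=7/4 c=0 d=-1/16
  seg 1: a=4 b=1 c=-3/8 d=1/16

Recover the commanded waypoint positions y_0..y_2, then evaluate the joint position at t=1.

y_0=1 y_1=4 y_2=5
S(1) = 43/16

y_0 = S_0(0) = a_0 = 1
y_1 = S_1(0) = a_1 = 4
y_2 = S_1(2) = 5
t_q=1 is in segment 0 (τ=1); S_0(τ)=43/16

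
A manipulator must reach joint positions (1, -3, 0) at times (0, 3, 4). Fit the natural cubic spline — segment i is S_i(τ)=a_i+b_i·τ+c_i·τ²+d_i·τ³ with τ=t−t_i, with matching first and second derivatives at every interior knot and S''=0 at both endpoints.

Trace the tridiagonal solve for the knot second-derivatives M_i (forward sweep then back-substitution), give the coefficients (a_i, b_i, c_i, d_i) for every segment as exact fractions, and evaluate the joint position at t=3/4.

  seg 0: a=1 b=-71/24 c=0 d=13/72
  seg 1: a=-3 b=23/12 c=13/8 d=-13/24
S(3/4) = -585/512

Δ: Δ0=-4/3, Δ1=3
row 1: diag=8, rhs=26; c'=1/8, d'=13/4
back: M1=13/4
M: M0=0, M1=13/4, M2=0
seg 0: a=1, c=M0/2=0, d=(M1−M0)/(6·3)=13/72, b=Δ0−h0·(2M0+M1)/6=-71/24
seg 1: a=-3, c=M1/2=13/8, d=(M2−M1)/(6·1)=-13/24, b=Δ1−h1·(2M1+M2)/6=23/12
t_q=3/4 → seg 0, τ=3/4; S=1+-71/24·τ+0·τ²+13/72·τ³=-585/512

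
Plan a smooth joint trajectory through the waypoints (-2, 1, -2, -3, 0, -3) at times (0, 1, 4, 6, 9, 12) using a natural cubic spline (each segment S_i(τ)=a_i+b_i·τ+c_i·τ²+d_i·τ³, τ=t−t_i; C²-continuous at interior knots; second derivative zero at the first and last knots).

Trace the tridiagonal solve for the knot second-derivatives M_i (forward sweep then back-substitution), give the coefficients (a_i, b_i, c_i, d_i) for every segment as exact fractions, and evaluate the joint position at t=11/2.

Δ: Δ0=3, Δ1=-1, Δ2=-1/2, Δ3=1, Δ4=-1
row 1: diag=8, rhs=-24; c'=3/8, d'=-3
row 2: denom=10−3·3/8=71/8; d'=(3−3·-3)/(71/8)=96/71
row 3: denom=10−2·16/71=678/71; d'=(9−2·96/71)/(678/71)=149/226
row 4: denom=12−3·71/226=2499/226; d'=(-12−3·149/226)/(2499/226)=-1053/833
back: M4=-1053/833
back: M3=149/226−71/226·-1053/833=880/833
back: M2=96/71−16/71·880/833=928/833
back: M1=-3−3/8·928/833=-2847/833
M: M0=0, M1=-2847/833, M2=928/833, M3=880/833, M4=-1053/833, M5=0
seg 0: a=-2, c=M0/2=0, d=(M1−M0)/(6·1)=-949/1666, b=Δ0−h0·(2M0+M1)/6=5947/1666
seg 1: a=1, c=M1/2=-2847/1666, d=(M2−M1)/(6·3)=3775/14994, b=Δ1−h1·(2M1+M2)/6=1550/833
seg 2: a=-2, c=M2/2=464/833, d=(M3−M2)/(6·2)=-4/833, b=Δ2−h2·(2M2+M3)/6=-2657/1666
seg 3: a=-3, c=M3/2=440/833, d=(M4−M3)/(6·3)=-1933/14994, b=Δ3−h3·(2M3+M4)/6=137/238
seg 4: a=0, c=M4/2=-1053/1666, d=(M5−M4)/(6·3)=117/1666, b=Δ4−h4·(2M4+M5)/6=220/833
t_q=11/2 → seg 2, τ=3/2; S=-2+-2657/1666·τ+464/833·τ²+-4/833·τ³=-10513/3332

  seg 0: a=-2 b=5947/1666 c=0 d=-949/1666
  seg 1: a=1 b=1550/833 c=-2847/1666 d=3775/14994
  seg 2: a=-2 b=-2657/1666 c=464/833 d=-4/833
  seg 3: a=-3 b=137/238 c=440/833 d=-1933/14994
  seg 4: a=0 b=220/833 c=-1053/1666 d=117/1666
S(11/2) = -10513/3332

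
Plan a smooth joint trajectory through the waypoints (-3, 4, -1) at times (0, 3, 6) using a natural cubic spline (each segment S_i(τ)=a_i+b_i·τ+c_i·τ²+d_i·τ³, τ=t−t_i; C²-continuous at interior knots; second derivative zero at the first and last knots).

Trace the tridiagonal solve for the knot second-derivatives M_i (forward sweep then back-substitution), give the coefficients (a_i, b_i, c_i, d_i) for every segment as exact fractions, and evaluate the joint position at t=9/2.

Δ: Δ0=7/3, Δ1=-5/3
row 1: diag=12, rhs=-24; c'=1/4, d'=-2
back: M1=-2
M: M0=0, M1=-2, M2=0
seg 0: a=-3, c=M0/2=0, d=(M1−M0)/(6·3)=-1/9, b=Δ0−h0·(2M0+M1)/6=10/3
seg 1: a=4, c=M1/2=-1, d=(M2−M1)/(6·3)=1/9, b=Δ1−h1·(2M1+M2)/6=1/3
t_q=9/2 → seg 1, τ=3/2; S=4+1/3·τ+-1·τ²+1/9·τ³=21/8

  seg 0: a=-3 b=10/3 c=0 d=-1/9
  seg 1: a=4 b=1/3 c=-1 d=1/9
S(9/2) = 21/8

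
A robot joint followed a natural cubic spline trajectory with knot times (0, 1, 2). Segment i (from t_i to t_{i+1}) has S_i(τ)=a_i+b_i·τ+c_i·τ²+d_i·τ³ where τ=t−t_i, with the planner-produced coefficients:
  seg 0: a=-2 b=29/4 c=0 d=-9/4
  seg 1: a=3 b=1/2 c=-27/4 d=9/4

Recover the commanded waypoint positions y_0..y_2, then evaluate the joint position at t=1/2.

y_0 = S_0(0) = a_0 = -2
y_1 = S_1(0) = a_1 = 3
y_2 = S_1(1) = -1
t_q=1/2 is in segment 0 (τ=1/2); S_0(τ)=43/32

y_0=-2 y_1=3 y_2=-1
S(1/2) = 43/32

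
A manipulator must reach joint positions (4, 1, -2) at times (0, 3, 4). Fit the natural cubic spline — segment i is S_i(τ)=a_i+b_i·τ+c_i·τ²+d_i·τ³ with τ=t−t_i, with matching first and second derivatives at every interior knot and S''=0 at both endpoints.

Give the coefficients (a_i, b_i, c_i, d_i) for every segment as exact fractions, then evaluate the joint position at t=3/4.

Δ: Δ0=-1, Δ1=-3
row 1: diag=8, rhs=-12; c'=1/8, d'=-3/2
back: M1=-3/2
M: M0=0, M1=-3/2, M2=0
seg 0: a=4, c=M0/2=0, d=(M1−M0)/(6·3)=-1/12, b=Δ0−h0·(2M0+M1)/6=-1/4
seg 1: a=1, c=M1/2=-3/4, d=(M2−M1)/(6·1)=1/4, b=Δ1−h1·(2M1+M2)/6=-5/2
t_q=3/4 → seg 0, τ=3/4; S=4+-1/4·τ+0·τ²+-1/12·τ³=967/256

  seg 0: a=4 b=-1/4 c=0 d=-1/12
  seg 1: a=1 b=-5/2 c=-3/4 d=1/4
S(3/4) = 967/256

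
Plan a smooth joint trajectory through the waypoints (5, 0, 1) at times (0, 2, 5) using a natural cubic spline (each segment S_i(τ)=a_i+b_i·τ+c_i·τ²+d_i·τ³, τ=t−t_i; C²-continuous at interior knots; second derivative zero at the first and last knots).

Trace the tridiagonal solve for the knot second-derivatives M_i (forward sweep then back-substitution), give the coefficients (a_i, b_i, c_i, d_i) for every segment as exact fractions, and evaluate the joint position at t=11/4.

Δ: Δ0=-5/2, Δ1=1/3
row 1: diag=10, rhs=17; c'=3/10, d'=17/10
back: M1=17/10
M: M0=0, M1=17/10, M2=0
seg 0: a=5, c=M0/2=0, d=(M1−M0)/(6·2)=17/120, b=Δ0−h0·(2M0+M1)/6=-46/15
seg 1: a=0, c=M1/2=17/20, d=(M2−M1)/(6·3)=-17/180, b=Δ1−h1·(2M1+M2)/6=-41/30
t_q=11/4 → seg 1, τ=3/4; S=0+-41/30·τ+17/20·τ²+-17/180·τ³=-751/1280

  seg 0: a=5 b=-46/15 c=0 d=17/120
  seg 1: a=0 b=-41/30 c=17/20 d=-17/180
S(11/4) = -751/1280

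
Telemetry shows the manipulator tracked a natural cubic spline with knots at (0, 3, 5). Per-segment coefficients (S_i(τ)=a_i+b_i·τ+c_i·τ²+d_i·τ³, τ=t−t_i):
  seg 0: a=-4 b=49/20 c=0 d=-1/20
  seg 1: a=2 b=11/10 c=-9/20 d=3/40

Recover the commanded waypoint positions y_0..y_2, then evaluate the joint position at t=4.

y_0 = S_0(0) = a_0 = -4
y_1 = S_1(0) = a_1 = 2
y_2 = S_1(2) = 3
t_q=4 is in segment 1 (τ=1); S_1(τ)=109/40

y_0=-4 y_1=2 y_2=3
S(4) = 109/40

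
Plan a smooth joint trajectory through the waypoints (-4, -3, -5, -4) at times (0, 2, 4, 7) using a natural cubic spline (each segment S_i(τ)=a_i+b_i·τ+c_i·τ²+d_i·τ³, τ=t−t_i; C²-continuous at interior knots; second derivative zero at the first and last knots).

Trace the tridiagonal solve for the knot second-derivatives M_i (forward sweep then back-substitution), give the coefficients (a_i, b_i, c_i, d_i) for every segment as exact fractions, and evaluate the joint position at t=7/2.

Δ: Δ0=1/2, Δ1=-1, Δ2=1/3
row 1: diag=8, rhs=-9; c'=1/4, d'=-9/8
row 2: denom=10−2·1/4=19/2; d'=(8−2·-9/8)/(19/2)=41/38
back: M2=41/38
back: M1=-9/8−1/4·41/38=-53/38
M: M0=0, M1=-53/38, M2=41/38, M3=0
seg 0: a=-4, c=M0/2=0, d=(M1−M0)/(6·2)=-53/456, b=Δ0−h0·(2M0+M1)/6=55/57
seg 1: a=-3, c=M1/2=-53/76, d=(M2−M1)/(6·2)=47/228, b=Δ1−h1·(2M1+M2)/6=-49/114
seg 2: a=-5, c=M2/2=41/76, d=(M3−M2)/(6·3)=-41/684, b=Δ2−h2·(2M2+M3)/6=-85/114
t_q=7/2 → seg 1, τ=3/2; S=-3+-49/114·τ+-53/76·τ²+47/228·τ³=-2747/608

  seg 0: a=-4 b=55/57 c=0 d=-53/456
  seg 1: a=-3 b=-49/114 c=-53/76 d=47/228
  seg 2: a=-5 b=-85/114 c=41/76 d=-41/684
S(7/2) = -2747/608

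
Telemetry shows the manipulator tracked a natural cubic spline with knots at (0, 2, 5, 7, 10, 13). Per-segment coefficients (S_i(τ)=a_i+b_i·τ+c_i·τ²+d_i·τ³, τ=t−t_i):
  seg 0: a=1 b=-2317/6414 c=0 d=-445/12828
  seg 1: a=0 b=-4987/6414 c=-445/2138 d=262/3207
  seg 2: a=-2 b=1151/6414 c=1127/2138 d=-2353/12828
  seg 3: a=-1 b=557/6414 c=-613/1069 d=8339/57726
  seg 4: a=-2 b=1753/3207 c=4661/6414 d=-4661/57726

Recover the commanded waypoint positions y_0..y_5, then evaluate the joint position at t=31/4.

y_0=1 y_1=0 y_2=-2 y_3=-1 y_4=-2 y_5=4
S(31/4) = -163717/136832

y_0 = S_0(0) = a_0 = 1
y_1 = S_1(0) = a_1 = 0
y_2 = S_2(0) = a_2 = -2
y_3 = S_3(0) = a_3 = -1
y_4 = S_4(0) = a_4 = -2
y_5 = S_4(3) = 4
t_q=31/4 is in segment 3 (τ=3/4); S_3(τ)=-163717/136832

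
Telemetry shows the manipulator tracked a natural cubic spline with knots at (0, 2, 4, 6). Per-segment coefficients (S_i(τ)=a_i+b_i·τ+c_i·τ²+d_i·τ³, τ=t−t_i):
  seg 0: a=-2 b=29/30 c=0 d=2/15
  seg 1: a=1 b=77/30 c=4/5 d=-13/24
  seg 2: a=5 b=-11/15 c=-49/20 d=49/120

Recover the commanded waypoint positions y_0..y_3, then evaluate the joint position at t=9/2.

y_0 = S_0(0) = a_0 = -2
y_1 = S_1(0) = a_1 = 1
y_2 = S_2(0) = a_2 = 5
y_3 = S_2(2) = -3
t_q=9/2 is in segment 2 (τ=1/2); S_2(τ)=1303/320

y_0=-2 y_1=1 y_2=5 y_3=-3
S(9/2) = 1303/320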